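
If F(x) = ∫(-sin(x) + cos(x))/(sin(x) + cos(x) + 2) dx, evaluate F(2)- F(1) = -log(cos(1) + sin(1) + 2) + log(cos(2) + sin(2) + 2)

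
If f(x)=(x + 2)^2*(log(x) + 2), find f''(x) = (2*x^2*log(x) + 7*x^2 + 4*x - 4)/x^2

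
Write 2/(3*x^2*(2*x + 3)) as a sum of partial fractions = 8/(27*(2*x + 3)) - 4/(27*x) + 2/(9*x^2)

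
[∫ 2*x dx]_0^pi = pi^2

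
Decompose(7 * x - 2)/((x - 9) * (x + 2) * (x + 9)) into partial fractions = -65/(126*(x + 9)) + 16/(77*(x + 2)) + 61/(198*(x - 9))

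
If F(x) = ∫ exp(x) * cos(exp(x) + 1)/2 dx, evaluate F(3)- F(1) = -sin(1 + E)/2 + sin(1 + exp(3))/2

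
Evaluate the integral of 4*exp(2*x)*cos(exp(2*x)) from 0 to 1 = -2*sin(1) + 2*sin(exp(2))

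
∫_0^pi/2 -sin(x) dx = -1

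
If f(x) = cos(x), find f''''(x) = cos(x)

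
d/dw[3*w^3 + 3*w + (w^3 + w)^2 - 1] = 6*w^5 + 8*w^3 + 9*w^2 + 2*w + 3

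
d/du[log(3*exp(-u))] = -1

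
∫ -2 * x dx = -x^2 + C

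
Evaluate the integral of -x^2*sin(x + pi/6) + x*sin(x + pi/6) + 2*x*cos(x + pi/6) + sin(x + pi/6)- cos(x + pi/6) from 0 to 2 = cos(pi/6 + 2) + sqrt(3)/2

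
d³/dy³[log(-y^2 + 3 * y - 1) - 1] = (4*y^3 - 18*y^2 + 42*y - 36)/(y^6 - 9*y^5 + 30*y^4 - 45*y^3 + 30*y^2 - 9*y + 1)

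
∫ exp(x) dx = exp(x) + C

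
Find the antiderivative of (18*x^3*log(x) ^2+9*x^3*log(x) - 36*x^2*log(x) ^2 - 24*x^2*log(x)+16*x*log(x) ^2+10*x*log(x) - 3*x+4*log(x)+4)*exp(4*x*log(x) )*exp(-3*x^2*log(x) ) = -x*(3*x - 4)*exp(-x*(3*x - 4)*log(x))*log(x) + C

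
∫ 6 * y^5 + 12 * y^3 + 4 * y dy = y^6 + 3*y^4 + 2*y^2 + C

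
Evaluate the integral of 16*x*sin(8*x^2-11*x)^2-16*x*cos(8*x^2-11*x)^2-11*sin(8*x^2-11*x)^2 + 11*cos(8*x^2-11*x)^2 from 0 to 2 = -sin(20)/2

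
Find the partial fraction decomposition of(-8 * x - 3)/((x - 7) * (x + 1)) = -5/(8*(x + 1)) - 59/(8*(x - 7))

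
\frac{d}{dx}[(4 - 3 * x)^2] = 18*x - 24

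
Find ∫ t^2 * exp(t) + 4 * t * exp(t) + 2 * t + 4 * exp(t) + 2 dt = ((t + 1)^2 + 1)*(exp(t) + 1) + C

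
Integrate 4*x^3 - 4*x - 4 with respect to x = x^4 - 2*x^2 - 4*x + C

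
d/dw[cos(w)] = -sin(w)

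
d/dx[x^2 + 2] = 2*x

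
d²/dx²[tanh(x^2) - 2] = -2*(4*x^2*sinh(x^2)/cosh(x^2) - 1)/cosh(x^2)^2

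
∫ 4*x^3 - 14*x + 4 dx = x^4 - 7*x^2 + 4*x + C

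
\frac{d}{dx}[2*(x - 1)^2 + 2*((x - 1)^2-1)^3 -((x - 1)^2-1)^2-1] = 12*x^5 - 60*x^4 + 92*x^3 - 36*x^2 - 4*x - 4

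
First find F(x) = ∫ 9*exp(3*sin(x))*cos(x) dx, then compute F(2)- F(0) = -3 + 3*exp(3*sin(2))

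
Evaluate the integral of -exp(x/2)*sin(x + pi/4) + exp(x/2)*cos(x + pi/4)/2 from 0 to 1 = -sqrt(2)/2 + exp(1/2)*cos(pi/4 + 1)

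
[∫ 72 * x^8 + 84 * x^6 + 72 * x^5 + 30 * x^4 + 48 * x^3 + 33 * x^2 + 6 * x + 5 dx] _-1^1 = 84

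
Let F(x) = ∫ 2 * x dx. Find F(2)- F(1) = 3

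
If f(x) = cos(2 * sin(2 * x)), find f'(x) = -4*sin(2*sin(2*x))*cos(2*x)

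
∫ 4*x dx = 2*x^2 + C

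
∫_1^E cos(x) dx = -sin(1) + sin(E)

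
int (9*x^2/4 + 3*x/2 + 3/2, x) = 3*x^3/4 + 3*x^2/4 + 3*x/2 + C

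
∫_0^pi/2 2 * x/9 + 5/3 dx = -4 + pi/6 + (pi/6 + 2)^2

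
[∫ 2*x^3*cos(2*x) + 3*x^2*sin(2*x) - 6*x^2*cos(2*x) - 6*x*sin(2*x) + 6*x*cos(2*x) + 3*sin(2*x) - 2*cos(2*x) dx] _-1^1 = -8*sin(2)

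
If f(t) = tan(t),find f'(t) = cos(t)^(-2)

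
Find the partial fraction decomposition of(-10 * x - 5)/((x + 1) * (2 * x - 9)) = -100/(11*(2*x - 9)) - 5/(11*(x + 1))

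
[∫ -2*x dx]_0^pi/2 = -pi^2/4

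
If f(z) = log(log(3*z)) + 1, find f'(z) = 1/(z*log(z) + z*log(3))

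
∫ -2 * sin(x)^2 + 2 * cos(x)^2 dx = 2*sin(x + pi/4)^2 + C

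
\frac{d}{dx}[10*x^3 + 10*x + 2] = 30*x^2 + 10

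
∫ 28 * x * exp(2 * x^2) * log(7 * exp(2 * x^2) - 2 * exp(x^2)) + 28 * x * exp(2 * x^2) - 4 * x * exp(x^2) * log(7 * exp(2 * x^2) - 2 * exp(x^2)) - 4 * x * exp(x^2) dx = (x^2 + log(7*exp(x^2) - 2))*(7*exp(x^2) - 2)*exp(x^2) + C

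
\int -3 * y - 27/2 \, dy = -3*y^2/2 - 27*y/2 + C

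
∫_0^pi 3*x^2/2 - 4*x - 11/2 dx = (-3 + pi/2)*(1 + pi)^2 + 3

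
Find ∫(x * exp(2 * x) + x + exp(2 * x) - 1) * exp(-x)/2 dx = x*sinh(x) + C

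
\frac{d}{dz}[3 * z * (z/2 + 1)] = 3*z + 3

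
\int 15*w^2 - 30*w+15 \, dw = 5*w^3 - 15*w^2 + 15*w + C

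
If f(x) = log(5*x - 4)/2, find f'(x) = 5/(10*x - 8)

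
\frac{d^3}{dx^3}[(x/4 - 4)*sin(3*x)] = -27*x*cos(3*x)/4 - 27*sin(3*x)/4 + 108*cos(3*x)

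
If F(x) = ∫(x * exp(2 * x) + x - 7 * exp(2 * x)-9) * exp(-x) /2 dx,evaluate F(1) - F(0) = -7*E/2 + 7*exp(-1)/2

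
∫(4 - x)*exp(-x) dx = (x - 3)*exp(-x) + C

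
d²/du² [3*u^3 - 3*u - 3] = 18*u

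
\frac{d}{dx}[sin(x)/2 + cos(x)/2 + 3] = -sin(x)/2 + cos(x)/2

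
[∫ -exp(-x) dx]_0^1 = -1 + exp(-1)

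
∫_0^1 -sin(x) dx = -1 + cos(1)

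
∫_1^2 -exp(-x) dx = -exp(-1) + exp(-2)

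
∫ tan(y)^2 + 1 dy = tan(y) + C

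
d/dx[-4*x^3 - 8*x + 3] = -12*x^2 - 8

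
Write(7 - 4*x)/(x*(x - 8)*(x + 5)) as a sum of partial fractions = 27/(65*(x + 5)) - 25/(104*(x - 8)) - 7/(40*x)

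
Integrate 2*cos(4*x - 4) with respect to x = sin(4*x - 4)/2 + C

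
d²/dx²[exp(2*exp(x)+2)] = 2*exp(x + 2*exp(x) + 2) + 4*exp(2*x + 2*exp(x) + 2)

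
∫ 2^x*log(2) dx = 2^x + C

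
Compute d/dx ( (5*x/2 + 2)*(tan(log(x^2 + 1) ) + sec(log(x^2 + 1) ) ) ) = -(5*x^2*cos(log(x^2 + 1)) + 10*x^2 + 8*x + 5*cos(log(x^2 + 1)))/((2*x^2 + 2)*(sin(log(x^2 + 1)) - 1))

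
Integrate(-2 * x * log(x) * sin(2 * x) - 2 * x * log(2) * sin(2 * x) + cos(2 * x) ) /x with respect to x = log(2*x)*cos(2*x) + C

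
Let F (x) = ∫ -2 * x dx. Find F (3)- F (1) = -8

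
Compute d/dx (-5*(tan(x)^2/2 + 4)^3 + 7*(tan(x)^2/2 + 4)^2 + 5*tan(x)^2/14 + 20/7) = -(105*tan(x)^6 + 1589*tan(x)^4 + 6616*tan(x)^2 + 5132)*tan(x)/28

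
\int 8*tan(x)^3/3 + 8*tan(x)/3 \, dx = 4*tan(x)^2/3 + C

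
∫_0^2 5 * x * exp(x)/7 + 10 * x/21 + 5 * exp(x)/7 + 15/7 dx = 110/21 + 10*exp(2)/7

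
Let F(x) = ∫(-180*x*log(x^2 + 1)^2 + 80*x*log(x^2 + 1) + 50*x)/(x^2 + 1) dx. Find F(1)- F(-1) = 0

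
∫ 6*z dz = 3*z^2 + C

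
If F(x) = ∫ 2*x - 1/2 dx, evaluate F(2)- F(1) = 5/2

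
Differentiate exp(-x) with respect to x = -exp(-x)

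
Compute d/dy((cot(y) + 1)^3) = -3*(1 + tan(y)^(-2))*(tan(y) + 1)^2/tan(y)^2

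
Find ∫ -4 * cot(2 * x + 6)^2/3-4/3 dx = 2*cot(2*x + 6)/3 + C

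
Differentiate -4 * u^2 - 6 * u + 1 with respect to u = -8*u - 6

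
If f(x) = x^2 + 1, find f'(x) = 2*x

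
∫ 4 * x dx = 2*x^2 + C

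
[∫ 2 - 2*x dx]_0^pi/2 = 1 - (-1 + pi/2)^2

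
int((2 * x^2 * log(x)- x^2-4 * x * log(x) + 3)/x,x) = ((x - 2)^2 - 1)*(log(x) - 1) + C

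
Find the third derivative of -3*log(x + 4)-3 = -6/(x^3 + 12*x^2 + 48*x + 64)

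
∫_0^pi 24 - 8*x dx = 36 - 4*(-3 + pi)^2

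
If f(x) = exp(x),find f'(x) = exp(x)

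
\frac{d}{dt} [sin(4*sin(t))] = 4*cos(t)*cos(4*sin(t))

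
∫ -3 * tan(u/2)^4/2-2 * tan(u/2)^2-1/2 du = -2*tan(u/2)/(cos(u) + 1) + C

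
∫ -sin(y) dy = cos(y) + C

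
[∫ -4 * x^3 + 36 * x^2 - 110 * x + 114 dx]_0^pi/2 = -(-3 + pi/2)^4 - (-3 + pi/2)^2 + 90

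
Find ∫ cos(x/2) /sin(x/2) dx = 2*log(sin(x/2)) + C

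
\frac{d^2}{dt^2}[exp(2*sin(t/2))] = (-sin(t/2) + cos(t) + 1)*exp(2*sin(t/2))/2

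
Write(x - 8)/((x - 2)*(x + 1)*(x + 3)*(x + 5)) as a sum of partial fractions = 13/(56*(x + 5)) - 11/(20*(x + 3)) + 3/(8*(x + 1)) - 2/(35*(x - 2))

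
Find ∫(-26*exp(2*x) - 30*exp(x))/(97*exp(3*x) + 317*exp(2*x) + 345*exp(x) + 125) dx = log((-3 + 2*exp(x)/(5*(exp(x) + 1)))^2 + 1) + C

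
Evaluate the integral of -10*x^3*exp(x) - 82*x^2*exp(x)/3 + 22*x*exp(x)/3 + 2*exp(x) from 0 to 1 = -16*E/3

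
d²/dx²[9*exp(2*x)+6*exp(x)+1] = 36*exp(2*x) + 6*exp(x)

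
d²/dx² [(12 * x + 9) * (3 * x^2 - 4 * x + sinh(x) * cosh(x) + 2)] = 24*x*sinh(2*x) + 216*x + 18*sinh(2*x) + 24*cosh(2*x) - 42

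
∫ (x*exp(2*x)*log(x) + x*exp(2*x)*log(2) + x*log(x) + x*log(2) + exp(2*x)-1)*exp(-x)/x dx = 2*log(2*x)*sinh(x) + C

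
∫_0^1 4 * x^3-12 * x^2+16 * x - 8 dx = -3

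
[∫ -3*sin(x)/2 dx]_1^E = 3*cos(E)/2 - 3*cos(1)/2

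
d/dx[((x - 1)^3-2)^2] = 6*x^5 - 30*x^4 + 60*x^3 - 72*x^2 + 54*x - 18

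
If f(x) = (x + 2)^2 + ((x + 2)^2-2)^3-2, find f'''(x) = 120*x^3 + 720*x^2 + 1296*x + 672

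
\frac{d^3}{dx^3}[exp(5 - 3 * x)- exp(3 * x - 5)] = (-27*exp(6*x - 10) - 27)*exp(5 - 3*x)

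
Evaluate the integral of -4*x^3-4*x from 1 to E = -E*(2*E + exp(3)) + 3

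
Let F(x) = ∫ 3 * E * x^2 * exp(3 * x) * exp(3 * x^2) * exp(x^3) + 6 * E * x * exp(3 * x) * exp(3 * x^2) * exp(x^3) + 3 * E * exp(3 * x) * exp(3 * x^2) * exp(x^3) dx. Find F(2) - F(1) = -exp(8) + exp(27)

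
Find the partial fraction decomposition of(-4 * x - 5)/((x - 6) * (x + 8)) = -27/(14*(x + 8)) - 29/(14*(x - 6))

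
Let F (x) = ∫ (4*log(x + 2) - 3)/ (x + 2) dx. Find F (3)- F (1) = -3*log(5) - 2*log(3)^2 + 3*log(3) + 2*log(5)^2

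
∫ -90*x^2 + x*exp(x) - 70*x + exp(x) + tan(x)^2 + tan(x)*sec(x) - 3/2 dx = -30*x^3 - 35*x^2 + x*exp(x) - 5*x/2 + tan(x) + sec(x) + C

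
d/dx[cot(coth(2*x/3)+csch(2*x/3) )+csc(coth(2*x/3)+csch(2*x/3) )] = (cos(coth(2*x/3) + csch(2*x/3)) + 1)/(3*sin(coth(2*x/3) + csch(2*x/3))^2*sinh(x/3)^2)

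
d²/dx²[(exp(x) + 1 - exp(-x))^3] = (9*exp(6*x) + 12*exp(5*x) + 12*exp(x) - 9)*exp(-3*x)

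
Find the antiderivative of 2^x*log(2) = 2^x + C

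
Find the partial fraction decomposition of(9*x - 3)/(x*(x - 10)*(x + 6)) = -19/(32*(x + 6)) + 87/(160*(x - 10)) + 1/(20*x)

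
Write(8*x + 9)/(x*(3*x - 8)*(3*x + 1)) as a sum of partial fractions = 19/(9*(3*x + 1)) + 91/(72*(3*x - 8)) - 9/(8*x)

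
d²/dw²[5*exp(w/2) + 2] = 5*exp(w/2)/4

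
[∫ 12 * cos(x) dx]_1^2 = -12*sin(1) + 12*sin(2)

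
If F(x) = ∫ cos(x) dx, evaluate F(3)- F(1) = -sin(1) + sin(3)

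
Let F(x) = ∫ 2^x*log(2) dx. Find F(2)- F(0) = 3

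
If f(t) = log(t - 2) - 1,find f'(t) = 1/(t - 2)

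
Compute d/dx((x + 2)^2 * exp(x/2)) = x^2*exp(x/2)/2 + 4*x*exp(x/2) + 6*exp(x/2)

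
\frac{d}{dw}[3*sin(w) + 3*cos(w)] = -3*sin(w) + 3*cos(w)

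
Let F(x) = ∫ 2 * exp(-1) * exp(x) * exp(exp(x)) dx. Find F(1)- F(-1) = -2*exp(-1 + exp(-1)) + 2*exp(-1 + E)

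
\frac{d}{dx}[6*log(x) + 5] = 6/x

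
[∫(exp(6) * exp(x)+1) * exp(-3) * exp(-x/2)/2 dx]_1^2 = -exp(7/2) - exp(-4) + exp(-7/2) + exp(4)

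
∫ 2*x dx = x^2 + C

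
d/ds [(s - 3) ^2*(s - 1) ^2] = 4*s^3 - 24*s^2 + 44*s - 24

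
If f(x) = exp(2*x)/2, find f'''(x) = 4*exp(2*x)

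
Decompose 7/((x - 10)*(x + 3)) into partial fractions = -7/(13*(x + 3)) + 7/(13*(x - 10))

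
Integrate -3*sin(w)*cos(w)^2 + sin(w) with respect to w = -sin(w)^2*cos(w) + C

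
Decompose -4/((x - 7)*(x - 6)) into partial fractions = 4/(x - 6) - 4/(x - 7)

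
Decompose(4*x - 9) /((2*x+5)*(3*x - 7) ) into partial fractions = 1/(29*(3*x - 7)) + 38/(29*(2*x + 5))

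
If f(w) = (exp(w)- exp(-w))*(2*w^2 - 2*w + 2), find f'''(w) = (2*w^2*exp(2*w) + 2*w^2 + 10*w*exp(2*w) - 14*w + 8*exp(2*w) + 20)*exp(-w)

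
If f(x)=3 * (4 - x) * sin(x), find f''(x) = 3*x*sin(x) - 12*sin(x) - 6*cos(x)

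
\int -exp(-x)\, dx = exp(-x) + C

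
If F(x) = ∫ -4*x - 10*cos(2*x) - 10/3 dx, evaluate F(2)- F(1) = -28/3 - 5*sin(4) + 5*sin(2)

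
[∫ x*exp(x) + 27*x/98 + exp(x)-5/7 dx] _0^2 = -43/49 + 2*exp(2)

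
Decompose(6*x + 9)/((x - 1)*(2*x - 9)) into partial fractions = 72/(7*(2*x - 9)) - 15/(7*(x - 1))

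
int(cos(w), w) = sin(w) + C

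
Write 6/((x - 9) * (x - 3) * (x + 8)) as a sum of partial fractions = 6/(187*(x + 8)) - 1/(11*(x - 3)) + 1/(17*(x - 9))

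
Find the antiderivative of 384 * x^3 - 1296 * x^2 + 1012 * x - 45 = 96*x^4 - 432*x^3 + 506*x^2 - 45*x + C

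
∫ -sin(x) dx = cos(x) + C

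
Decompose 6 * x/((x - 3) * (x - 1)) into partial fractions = -3/(x - 1) + 9/(x - 3)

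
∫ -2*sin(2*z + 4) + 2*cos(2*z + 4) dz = sin(2*z + 4) + cos(2*z + 4) + C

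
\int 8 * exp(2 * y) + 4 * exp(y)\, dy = (2*exp(y) + 1)^2 + C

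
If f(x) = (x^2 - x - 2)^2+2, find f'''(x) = 24*x - 12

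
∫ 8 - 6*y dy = -3*y^2 + 8*y + C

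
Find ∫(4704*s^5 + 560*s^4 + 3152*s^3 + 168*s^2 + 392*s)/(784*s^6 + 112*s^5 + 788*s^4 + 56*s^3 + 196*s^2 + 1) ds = log(4*s^2*(14*s^2 + s + 7)^2 + 1) + C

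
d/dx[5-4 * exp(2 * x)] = -8*exp(2*x)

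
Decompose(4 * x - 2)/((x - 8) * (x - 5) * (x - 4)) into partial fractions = 7/(2*(x - 4)) - 6/(x - 5) + 5/(2*(x - 8))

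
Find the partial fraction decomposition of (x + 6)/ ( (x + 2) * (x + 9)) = 3/(7*(x + 9)) + 4/(7*(x + 2))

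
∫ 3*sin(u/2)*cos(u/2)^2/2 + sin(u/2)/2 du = -(cos(u) + 3)*cos(u/2)/2 + C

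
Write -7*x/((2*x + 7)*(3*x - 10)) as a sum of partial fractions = -70/(41*(3*x - 10)) - 49/(41*(2*x + 7))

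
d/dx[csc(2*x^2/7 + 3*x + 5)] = -2*(4*x/7 + 3)*cos(2*x^2/7 + 3*x + 5)/(1 - cos(2*(2*x^2/7 + 3*x + 5)))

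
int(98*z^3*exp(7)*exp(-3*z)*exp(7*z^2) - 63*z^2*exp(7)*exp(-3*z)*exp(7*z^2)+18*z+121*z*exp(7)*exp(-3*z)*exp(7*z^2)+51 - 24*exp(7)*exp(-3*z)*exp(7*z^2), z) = 36*z + (6*z + 5)^2/4 + (7*z^2 - 3*z + 7)*exp(7*z^2 - 3*z + 7) + C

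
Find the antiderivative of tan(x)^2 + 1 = tan(x) + C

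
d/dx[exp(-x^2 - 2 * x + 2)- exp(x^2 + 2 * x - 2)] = (-2*x*exp(2*x^2 + 4*x - 4) - 2*x - 2*exp(2*x^2 + 4*x - 4) - 2)*exp(-x^2 - 2*x + 2)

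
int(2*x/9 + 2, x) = x^2/9 + 2*x + C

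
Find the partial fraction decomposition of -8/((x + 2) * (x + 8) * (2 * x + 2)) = -2/(21*(x + 8)) + 2/(3*(x + 2)) - 4/(7*(x + 1))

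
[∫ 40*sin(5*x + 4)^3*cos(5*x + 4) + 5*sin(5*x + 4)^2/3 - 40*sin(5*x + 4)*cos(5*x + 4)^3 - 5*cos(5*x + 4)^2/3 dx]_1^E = -4*sin(4 + 5*E)^2*cos(4 + 5*E)^2 + sin(18)/6 - sin(8 + 10*E)/6 + (1 - cos(36))/2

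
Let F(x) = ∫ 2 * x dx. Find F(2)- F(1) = 3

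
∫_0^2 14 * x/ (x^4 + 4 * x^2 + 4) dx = 7/3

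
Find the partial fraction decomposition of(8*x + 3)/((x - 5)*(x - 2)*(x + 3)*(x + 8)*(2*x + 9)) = 176/(1729*(2*x + 9)) - 61/(4550*(x + 8)) - 7/(200*(x + 3)) - 19/(1950*(x - 2)) + 43/(5928*(x - 5))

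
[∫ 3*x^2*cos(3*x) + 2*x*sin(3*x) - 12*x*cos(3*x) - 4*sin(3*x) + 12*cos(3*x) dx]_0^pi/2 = -(-2 + pi/2)^2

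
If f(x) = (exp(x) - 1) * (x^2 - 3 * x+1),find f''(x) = x^2*exp(x) + x*exp(x) - 3*exp(x) - 2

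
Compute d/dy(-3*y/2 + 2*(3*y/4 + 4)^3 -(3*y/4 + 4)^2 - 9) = 81*y^2/32 + 207*y/8 + 129/2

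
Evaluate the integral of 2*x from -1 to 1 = 0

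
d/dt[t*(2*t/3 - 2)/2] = 2*t/3 - 1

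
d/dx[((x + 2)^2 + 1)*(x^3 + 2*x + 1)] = 5*x^4 + 16*x^3 + 21*x^2 + 18*x + 14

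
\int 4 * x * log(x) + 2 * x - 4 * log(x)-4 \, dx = 2*x*(x - 2)*log(x) + C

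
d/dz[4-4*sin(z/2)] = -2*cos(z/2)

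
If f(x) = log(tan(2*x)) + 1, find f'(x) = 4/sin(4*x)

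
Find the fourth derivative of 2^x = 2^x*log(2)^4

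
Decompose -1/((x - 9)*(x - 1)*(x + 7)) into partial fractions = -1/(128*(x + 7)) + 1/(64*(x - 1)) - 1/(128*(x - 9))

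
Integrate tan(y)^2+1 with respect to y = tan(y) + C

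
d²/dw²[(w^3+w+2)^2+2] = 30*w^4 + 24*w^2 + 24*w + 2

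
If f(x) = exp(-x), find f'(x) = -exp(-x)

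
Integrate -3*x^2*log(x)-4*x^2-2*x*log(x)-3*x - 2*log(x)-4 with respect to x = -x*(log(x) + 1)*(x^2 + x + 2) + C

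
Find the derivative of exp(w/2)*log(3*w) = (w*exp(w/2)*log(w) + w*exp(w/2)*log(3) + 2*exp(w/2))/(2*w)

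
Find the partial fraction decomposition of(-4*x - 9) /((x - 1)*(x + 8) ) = -23/(9*(x + 8)) - 13/(9*(x - 1))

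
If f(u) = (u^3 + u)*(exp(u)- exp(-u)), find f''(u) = (u^3*exp(2*u) - u^3 + 6*u^2*exp(2*u) + 6*u^2 + 7*u*exp(2*u) - 7*u + 2*exp(2*u) + 2)*exp(-u)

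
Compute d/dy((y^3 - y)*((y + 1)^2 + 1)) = 5*y^4 + 8*y^3 + 3*y^2 - 4*y - 2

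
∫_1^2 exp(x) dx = -E + exp(2)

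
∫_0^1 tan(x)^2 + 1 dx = tan(1)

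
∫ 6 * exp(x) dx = 6*exp(x) + C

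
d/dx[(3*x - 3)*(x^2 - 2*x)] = 9*x^2 - 18*x + 6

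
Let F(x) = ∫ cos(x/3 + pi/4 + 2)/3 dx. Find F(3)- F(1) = sin(pi/4 + 3) - sin(pi/4 + 7/3)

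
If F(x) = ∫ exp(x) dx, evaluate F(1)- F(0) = -1 + E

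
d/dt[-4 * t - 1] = -4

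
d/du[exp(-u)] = -exp(-u)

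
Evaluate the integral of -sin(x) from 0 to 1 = -1 + cos(1)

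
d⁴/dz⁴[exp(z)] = exp(z)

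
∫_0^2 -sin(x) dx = -1 + cos(2)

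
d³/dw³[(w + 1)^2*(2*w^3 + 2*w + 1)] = 120*w^2 + 96*w + 24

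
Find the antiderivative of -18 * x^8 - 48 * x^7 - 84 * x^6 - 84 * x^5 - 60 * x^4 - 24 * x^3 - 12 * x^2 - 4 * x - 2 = -2*x^9 - 6*x^8 - 12*x^7 - 14*x^6 - 12*x^5 - 6*x^4 - 4*x^3 - 2*x^2 - 2*x + C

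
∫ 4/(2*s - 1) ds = 2*log(2 - 4*s) + C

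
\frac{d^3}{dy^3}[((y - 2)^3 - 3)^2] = 120*y^3 - 720*y^2 + 1440*y - 996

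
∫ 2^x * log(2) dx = 2^x + C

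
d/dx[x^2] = 2*x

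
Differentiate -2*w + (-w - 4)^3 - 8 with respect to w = -3*w^2 - 24*w - 50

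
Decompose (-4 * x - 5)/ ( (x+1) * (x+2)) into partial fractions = -3/(x + 2) - 1/(x + 1)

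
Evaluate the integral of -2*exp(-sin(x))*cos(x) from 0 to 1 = -2 + 2*exp(-sin(1))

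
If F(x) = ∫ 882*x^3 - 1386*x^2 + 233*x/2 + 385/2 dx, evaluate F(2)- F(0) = 450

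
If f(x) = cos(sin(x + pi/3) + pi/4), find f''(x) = sin(x + pi/3)*sin(sin(x + pi/3) + pi/4) - cos(x + pi/3)^2*cos(sin(x + pi/3) + pi/4)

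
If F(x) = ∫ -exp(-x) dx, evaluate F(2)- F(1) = -exp(-1) + exp(-2)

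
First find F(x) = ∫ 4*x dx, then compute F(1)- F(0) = 2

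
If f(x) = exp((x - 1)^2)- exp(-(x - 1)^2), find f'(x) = (2*x*exp(2*x^2 - 4*x + 2) + 2*x - 2*exp(2*x^2 - 4*x + 2) - 2)*exp(-x^2 + 2*x - 1)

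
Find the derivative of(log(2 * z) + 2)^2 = (2*log(z) + 2*log(2) + 4)/z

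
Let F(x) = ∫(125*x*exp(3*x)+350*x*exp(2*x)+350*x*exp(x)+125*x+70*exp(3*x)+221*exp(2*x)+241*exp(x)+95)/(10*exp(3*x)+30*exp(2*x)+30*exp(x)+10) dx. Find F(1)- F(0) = -669/80 + 3*E/(5*(1 + E)) + (-10 + E/(1 + E))^2/4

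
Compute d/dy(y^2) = 2*y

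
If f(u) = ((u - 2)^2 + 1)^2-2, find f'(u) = 4*u^3 - 24*u^2 + 52*u - 40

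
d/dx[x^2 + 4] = 2*x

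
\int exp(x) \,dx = exp(x) + C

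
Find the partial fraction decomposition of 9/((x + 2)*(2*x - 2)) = -3/(2*(x + 2)) + 3/(2*(x - 1))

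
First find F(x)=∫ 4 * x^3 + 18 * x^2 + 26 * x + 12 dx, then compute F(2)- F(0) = 140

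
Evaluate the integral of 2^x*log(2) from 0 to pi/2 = -1 + 2^(pi/2)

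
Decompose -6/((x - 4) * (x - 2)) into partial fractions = 3/(x - 2) - 3/(x - 4)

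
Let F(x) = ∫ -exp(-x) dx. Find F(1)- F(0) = -1 + exp(-1)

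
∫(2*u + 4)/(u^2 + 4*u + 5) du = log((u + 2)^2 + 1) + C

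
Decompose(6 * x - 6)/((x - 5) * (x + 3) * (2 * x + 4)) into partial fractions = -3/(2*(x + 3)) + 9/(7*(x + 2)) + 3/(14*(x - 5))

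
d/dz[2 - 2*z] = -2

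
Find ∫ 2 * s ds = s^2 + C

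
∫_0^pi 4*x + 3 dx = -pi*(-2*pi - 3)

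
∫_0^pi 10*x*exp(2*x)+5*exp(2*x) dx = 5*pi*exp(2*pi)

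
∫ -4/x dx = -4*log(3*x) + C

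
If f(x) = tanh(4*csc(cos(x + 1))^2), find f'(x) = 8*sin(x + 1)*cos(sin(1)*sin(x) - cos(1)*cos(x))/(sin(cos(x + 1))^3*cosh(4/sin(cos(x + 1))^2)^2)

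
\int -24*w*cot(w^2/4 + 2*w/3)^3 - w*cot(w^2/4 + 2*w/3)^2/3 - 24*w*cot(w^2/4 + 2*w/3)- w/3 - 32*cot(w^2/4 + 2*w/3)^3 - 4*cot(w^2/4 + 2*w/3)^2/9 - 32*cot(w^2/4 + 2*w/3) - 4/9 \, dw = 2*(36*cot(w*(3*w + 8)/12) + 1)*cot(w*(3*w + 8)/12)/3 + C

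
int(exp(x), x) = exp(x) + C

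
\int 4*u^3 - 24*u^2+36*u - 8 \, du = u^4 - 8*u^3 + 18*u^2 - 8*u + C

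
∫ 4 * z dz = 2*z^2 + C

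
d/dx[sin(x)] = cos(x)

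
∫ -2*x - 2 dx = -x^2 - 2*x + C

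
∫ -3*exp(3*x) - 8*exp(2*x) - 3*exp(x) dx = (-exp(2*x) - 4*exp(x) - 3)*exp(x) + C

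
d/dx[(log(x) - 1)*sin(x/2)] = (x*log(x)*cos(x/2) - x*cos(x/2) + 2*sin(x/2))/(2*x)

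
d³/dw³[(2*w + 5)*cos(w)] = 2*w*sin(w) + 5*sin(w) - 6*cos(w)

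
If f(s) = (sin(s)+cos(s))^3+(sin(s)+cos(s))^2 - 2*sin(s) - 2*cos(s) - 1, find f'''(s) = -27*sqrt(2)*sin(3*s + pi/4)/2 - 8*cos(2*s) + sqrt(2)*cos(s + pi/4)/2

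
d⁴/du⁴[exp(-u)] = exp(-u)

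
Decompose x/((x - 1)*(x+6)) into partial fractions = 6/(7*(x + 6)) + 1/(7*(x - 1))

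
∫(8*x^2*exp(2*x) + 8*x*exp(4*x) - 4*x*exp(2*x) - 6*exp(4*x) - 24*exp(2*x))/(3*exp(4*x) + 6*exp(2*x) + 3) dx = (4*x^2 - 6*x - 9)*exp(2*x)/(3*(exp(2*x) + 1)) + C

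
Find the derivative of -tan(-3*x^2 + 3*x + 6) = 6*x*tan(-3*x^2 + 3*x + 6)^2 + 6*x - 3*tan(-3*x^2 + 3*x + 6)^2 - 3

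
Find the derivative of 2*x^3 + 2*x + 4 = 6*x^2 + 2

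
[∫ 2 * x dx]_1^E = -1 + exp(2)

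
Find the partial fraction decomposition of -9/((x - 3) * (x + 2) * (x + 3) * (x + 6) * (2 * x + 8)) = -1/(48*(x + 6)) + 9/(56*(x + 4)) - 1/(4*(x + 3)) + 9/(80*(x + 2)) - 1/(420*(x - 3))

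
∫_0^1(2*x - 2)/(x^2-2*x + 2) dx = -log(2)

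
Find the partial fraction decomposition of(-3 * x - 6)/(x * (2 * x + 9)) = -5/(3*(2*x + 9)) - 2/(3*x)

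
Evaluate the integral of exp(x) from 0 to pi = -1 + exp(pi)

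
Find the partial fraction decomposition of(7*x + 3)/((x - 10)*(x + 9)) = 60/(19*(x + 9)) + 73/(19*(x - 10))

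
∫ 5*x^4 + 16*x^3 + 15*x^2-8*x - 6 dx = x^5 + 4*x^4 + 5*x^3 - 4*x^2 - 6*x + C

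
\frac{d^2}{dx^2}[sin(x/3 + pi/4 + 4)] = -sin(x/3 + pi/4 + 4)/9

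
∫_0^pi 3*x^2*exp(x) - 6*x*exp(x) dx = -12 + 3*(-2 + pi)^2*exp(pi)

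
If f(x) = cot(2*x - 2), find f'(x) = -2/sin(2*x - 2)^2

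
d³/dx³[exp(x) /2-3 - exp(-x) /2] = (exp(2*x) + 1)*exp(-x)/2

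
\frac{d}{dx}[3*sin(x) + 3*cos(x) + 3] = -3*sin(x) + 3*cos(x)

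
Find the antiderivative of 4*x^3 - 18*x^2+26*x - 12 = x^4 - 6*x^3 + 13*x^2 - 12*x + C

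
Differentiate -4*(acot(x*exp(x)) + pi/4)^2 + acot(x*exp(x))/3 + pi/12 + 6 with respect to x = (24*x*exp(x)*acot(x*exp(x)) - x*exp(x) + 6*pi*x*exp(x) + 24*exp(x)*acot(x*exp(x)) - exp(x) + 6*pi*exp(x))/(3*x^2*exp(2*x) + 3)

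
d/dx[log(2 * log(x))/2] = 1/(2*x*log(x))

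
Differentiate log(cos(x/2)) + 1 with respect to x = -tan(x/2)/2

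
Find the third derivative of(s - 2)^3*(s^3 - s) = 120*s^3 - 360*s^2 + 264*s - 12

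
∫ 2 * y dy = y^2 + C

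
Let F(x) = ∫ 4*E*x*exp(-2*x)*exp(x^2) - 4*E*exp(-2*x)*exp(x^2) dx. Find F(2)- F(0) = 0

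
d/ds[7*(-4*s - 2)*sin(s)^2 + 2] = -28*s*sin(2*s) + 14*sqrt(2)*cos(2*s + pi/4) - 14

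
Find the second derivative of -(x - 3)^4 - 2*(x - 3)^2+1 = -12*x^2 + 72*x - 112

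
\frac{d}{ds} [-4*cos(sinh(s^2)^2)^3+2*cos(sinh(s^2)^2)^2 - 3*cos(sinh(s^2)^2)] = -2*s*(12*sin(sinh(s^2)^2)^2 + 4*cos(sinh(s^2)^2) - 15)*sin(sinh(s^2)^2)*sinh(2*s^2)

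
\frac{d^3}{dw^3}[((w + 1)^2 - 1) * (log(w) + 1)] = (2*w - 2)/w^2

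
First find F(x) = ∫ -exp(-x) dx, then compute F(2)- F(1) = -exp(-1) + exp(-2)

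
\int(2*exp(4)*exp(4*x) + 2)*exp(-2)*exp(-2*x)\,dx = 2*sinh(2*x + 2) + C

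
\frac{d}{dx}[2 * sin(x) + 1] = 2*cos(x)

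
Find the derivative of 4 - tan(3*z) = -3/cos(3*z)^2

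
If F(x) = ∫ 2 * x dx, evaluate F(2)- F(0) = 4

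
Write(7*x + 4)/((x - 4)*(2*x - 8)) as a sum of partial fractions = 7/(2*(x - 4)) + 16/(x - 4)^2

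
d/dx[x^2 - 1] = 2*x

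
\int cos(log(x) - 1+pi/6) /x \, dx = sin(log(x) - 1 + pi/6) + C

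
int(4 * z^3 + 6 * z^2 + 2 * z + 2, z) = z^4 + 2*z^3 + z^2 + 2*z + C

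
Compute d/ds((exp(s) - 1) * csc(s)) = -exp(s)*cot(s)*csc(s) + exp(s)*csc(s) + cot(s)*csc(s)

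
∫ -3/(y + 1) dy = -3*log(y + 1) + C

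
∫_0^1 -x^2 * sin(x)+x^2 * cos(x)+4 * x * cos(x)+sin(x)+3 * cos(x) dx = -1 + 4*cos(1) + 4*sin(1)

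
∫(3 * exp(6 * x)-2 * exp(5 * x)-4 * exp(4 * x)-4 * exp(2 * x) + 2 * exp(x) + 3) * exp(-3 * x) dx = 8*sinh(x)^3 - 4*sinh(x)^2 - 2*sinh(x) + C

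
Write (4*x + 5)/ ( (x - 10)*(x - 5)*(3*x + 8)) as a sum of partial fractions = -51/(874*(3*x + 8)) - 5/(23*(x - 5)) + 9/(38*(x - 10))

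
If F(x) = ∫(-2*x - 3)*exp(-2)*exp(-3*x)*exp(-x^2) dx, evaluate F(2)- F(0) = -exp(-2) + exp(-12)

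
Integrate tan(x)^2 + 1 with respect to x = tan(x) + C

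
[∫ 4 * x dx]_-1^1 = 0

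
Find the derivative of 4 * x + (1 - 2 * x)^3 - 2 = -24*x^2 + 24*x - 2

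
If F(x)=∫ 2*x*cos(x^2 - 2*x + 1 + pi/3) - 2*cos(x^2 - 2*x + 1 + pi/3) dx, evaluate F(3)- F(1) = sin(pi/3 + 4) - sqrt(3)/2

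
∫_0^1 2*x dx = 1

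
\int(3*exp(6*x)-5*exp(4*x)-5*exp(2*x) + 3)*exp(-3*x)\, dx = -10*sinh(x) + 2*sinh(3*x) + C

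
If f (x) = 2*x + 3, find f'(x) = 2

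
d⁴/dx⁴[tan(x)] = 24*tan(x)^5 + 40*tan(x)^3 + 16*tan(x)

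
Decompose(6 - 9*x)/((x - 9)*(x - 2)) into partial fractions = 12/(7*(x - 2)) - 75/(7*(x - 9))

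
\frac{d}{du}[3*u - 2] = 3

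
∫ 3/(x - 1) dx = 3*log(x - 1) + C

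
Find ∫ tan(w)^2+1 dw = tan(w) + C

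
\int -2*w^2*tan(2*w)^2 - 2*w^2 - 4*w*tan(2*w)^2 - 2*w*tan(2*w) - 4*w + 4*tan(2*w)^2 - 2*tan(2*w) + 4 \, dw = (-w^2 - 2*w + 2)*tan(2*w) + C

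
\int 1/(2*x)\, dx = log(3*x)/2 + C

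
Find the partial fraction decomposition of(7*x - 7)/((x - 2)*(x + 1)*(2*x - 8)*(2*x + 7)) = 42/(275*(2*x + 7)) - 7/(75*(x + 1)) - 7/(132*(x - 2)) + 7/(100*(x - 4))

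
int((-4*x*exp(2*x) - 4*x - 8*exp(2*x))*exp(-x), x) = -8*(x + 1)*sinh(x) + C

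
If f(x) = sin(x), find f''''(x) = sin(x)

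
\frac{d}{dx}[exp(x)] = exp(x)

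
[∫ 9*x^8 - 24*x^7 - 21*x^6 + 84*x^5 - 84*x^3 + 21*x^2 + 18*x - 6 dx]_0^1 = -2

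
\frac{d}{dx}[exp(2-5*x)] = -5*exp(2 - 5*x)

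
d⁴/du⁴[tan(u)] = 24*tan(u)^5 + 40*tan(u)^3 + 16*tan(u)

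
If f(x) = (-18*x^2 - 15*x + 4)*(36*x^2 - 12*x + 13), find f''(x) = -7776*x^2 - 1944*x + 180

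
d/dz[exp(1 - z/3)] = -exp(1 - z/3)/3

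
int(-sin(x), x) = cos(x) + C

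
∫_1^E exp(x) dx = -E + exp(E)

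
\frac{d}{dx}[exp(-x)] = -exp(-x)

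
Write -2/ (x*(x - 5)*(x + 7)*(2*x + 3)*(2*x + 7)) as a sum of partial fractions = 4/(833*(2*x + 7)) - 4/(429*(2*x + 3)) - 1/(3234*(x + 7)) - 1/(6630*(x - 5)) + 2/(735*x)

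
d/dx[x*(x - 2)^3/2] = 2*x^3 - 9*x^2 + 12*x - 4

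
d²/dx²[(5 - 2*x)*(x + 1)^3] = -24*x^2 - 6*x + 18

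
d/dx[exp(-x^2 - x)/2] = (-2*x - 1)*exp(-x^2 - x)/2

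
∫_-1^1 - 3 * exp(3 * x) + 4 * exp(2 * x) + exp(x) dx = -(-1 + E)^3 - (-1 + E)^2 - 2*exp(-1) + (-1 + exp(-1))^3 + (-1 + exp(-1))^2 + 2*E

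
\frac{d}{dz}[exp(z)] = exp(z)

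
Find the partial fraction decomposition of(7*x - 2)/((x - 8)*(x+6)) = 22/(7*(x + 6)) + 27/(7*(x - 8))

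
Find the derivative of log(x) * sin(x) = (x*log(x)*cos(x) + sin(x))/x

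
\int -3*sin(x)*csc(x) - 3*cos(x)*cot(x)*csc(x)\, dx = 3/tan(x) + C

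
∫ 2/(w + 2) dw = 2*log(w + 2) + C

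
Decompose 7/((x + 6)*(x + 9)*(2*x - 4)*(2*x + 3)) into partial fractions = -4/(135*(2*x + 3)) - 7/(990*(x + 9)) + 7/(432*(x + 6)) + 1/(176*(x - 2))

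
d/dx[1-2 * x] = -2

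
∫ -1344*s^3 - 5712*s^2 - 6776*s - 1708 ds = -336*s^4 - 1904*s^3 - 3388*s^2 - 1708*s + C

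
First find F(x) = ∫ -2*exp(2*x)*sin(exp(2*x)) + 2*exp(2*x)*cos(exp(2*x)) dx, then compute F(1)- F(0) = -sin(1) - cos(1) + cos(exp(2)) + sin(exp(2))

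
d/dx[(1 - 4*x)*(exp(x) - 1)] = -4*x*exp(x) - 3*exp(x) + 4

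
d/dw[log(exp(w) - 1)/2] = exp(w)/(2*exp(w) - 2)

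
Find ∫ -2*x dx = -x^2 + C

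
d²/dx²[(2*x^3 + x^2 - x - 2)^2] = 120*x^4 + 80*x^3 - 36*x^2 - 60*x - 6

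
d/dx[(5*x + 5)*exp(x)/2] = 5*x*exp(x)/2 + 5*exp(x)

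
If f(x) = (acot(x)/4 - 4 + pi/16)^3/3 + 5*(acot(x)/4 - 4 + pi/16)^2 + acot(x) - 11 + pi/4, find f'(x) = (-16*acot(x)^2 - 128*acot(x) - 8*pi*acot(x) - 32*pi - pi^2 + 5120)/(1024*x^2 + 1024)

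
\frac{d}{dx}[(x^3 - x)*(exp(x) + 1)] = x^3*exp(x) + 3*x^2*exp(x) + 3*x^2 - x*exp(x) - exp(x) - 1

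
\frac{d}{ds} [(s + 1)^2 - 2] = 2*s + 2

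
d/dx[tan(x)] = cos(x)^(-2)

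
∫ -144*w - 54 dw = -72*w^2 - 54*w + C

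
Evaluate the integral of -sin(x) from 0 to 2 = -1 + cos(2)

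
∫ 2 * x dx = x^2 + C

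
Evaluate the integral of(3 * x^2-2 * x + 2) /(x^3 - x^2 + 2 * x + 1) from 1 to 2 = log(3)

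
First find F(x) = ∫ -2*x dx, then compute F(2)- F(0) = -4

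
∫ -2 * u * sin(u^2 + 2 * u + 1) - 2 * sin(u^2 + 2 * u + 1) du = cos((u + 1)^2) + C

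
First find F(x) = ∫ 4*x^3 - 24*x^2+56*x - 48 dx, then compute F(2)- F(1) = -5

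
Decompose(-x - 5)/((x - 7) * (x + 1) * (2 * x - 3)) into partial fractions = 26/(55*(2*x - 3)) - 1/(10*(x + 1)) - 3/(22*(x - 7))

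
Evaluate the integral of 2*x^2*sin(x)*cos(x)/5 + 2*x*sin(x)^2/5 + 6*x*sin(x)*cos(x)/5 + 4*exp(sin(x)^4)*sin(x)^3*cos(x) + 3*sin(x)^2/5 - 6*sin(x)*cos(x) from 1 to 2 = -exp(sin(1)^4) - sin(2)^2 + 11*sin(1)^2/5 + exp(sin(2)^4)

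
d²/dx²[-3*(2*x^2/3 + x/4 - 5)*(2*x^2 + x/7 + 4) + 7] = -48*x^2 - 75*x/7 + 613/14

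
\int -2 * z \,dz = -z^2 + C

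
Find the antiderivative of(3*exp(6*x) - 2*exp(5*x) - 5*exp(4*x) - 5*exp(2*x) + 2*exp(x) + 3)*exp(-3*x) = 8*sinh(x)^3 - 4*sinh(x)^2 - 4*sinh(x) + C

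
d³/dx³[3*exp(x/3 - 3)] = exp(x/3 - 3)/9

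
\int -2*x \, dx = -x^2 + C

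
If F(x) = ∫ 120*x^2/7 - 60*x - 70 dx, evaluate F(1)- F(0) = -660/7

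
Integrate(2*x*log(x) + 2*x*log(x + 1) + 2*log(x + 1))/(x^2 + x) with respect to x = 2*log(x)*log(x + 1) + C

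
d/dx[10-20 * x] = -20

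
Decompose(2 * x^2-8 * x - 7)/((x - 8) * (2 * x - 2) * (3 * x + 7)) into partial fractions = 203/(620*(3*x + 7)) + 13/(140*(x - 1)) + 57/(434*(x - 8))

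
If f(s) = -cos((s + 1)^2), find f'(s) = 2*(s + 1)*sin(s^2 + 2*s + 1)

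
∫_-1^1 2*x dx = 0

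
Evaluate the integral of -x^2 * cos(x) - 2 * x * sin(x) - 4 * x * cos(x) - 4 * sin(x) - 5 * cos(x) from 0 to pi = 0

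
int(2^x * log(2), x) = 2^x + C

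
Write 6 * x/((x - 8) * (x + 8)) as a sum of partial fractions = 3/(x + 8) + 3/(x - 8)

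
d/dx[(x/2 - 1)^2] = x/2 - 1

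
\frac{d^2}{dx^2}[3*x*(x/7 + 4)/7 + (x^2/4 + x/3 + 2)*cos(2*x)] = -x^2*cos(2*x) - 2*x*sin(2*x) - 4*x*cos(2*x)/3 - 4*sin(2*x)/3 - 15*cos(2*x)/2 + 6/49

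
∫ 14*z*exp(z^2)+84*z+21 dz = 42*z^2 + 21*z + 7*exp(z^2) + C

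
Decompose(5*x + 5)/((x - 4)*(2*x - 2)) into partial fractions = -5/(3*(x - 1)) + 25/(6*(x - 4))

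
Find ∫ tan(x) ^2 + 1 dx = tan(x) + C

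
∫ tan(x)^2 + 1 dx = tan(x) + C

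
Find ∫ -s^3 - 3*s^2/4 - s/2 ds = -s^4/4 - s^3/4 - s^2/4 + C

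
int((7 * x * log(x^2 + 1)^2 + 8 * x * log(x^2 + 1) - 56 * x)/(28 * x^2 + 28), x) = (log(x^2 + 1)^2/24 + log(x^2 + 1)/14 - 1)*log(x^2 + 1) + C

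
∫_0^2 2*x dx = 4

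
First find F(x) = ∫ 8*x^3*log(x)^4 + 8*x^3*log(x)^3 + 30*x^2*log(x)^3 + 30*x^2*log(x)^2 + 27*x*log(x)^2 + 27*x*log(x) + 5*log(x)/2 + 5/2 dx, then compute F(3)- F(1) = 15*log(3)/2 + 9*log(3)^2 + (15*log(3) + 18*log(3)^2)^2/2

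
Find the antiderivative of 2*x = x^2 + C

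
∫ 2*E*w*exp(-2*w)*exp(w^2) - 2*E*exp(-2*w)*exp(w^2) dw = exp((w - 1)^2) + C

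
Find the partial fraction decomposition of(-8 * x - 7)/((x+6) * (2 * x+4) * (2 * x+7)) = -14/(5*(2*x + 7)) + 41/(40*(x + 6)) + 3/(8*(x + 2))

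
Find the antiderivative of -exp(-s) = exp(-s) + C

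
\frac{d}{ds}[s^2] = 2*s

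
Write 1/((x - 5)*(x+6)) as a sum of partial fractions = -1/(11*(x + 6)) + 1/(11*(x - 5))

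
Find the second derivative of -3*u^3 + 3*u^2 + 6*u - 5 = 6 - 18*u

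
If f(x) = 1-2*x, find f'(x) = -2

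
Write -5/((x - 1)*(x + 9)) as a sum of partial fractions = 1/(2*(x + 9)) - 1/(2*(x - 1))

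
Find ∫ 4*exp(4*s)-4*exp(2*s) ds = (exp(2*s) - 1)^2 + C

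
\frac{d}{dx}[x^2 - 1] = 2*x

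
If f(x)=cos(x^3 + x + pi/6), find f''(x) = -9*x^4*cos(x^3 + x + pi/6) - 6*x^2*cos(x^3 + x + pi/6) - 6*x*sin(x^3 + x + pi/6) - cos(x^3 + x + pi/6)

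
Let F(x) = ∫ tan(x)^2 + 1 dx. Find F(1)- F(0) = tan(1)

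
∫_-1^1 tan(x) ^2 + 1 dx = 2*tan(1)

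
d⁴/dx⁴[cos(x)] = cos(x)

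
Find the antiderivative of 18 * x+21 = 9*x^2 + 21*x + C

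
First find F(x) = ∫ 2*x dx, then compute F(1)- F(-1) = 0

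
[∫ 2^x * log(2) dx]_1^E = -2 + 2^E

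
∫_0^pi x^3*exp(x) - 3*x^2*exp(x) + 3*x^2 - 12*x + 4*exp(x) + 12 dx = 16 + (-2 + pi)^3*(1 + exp(pi))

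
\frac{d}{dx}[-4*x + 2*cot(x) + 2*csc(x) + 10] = -2*cot(x)^2 - 2*cot(x)*csc(x) - 6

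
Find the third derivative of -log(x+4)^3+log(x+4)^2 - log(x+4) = (-6*log(x + 4)^2 + 22*log(x + 4) - 14)/(x^3 + 12*x^2 + 48*x + 64)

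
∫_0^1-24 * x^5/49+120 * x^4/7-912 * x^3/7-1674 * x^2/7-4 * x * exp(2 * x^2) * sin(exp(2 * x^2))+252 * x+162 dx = -cos(1) + cos(exp(2)) + 8774/49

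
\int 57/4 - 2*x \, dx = -x^2 + 57*x/4 + C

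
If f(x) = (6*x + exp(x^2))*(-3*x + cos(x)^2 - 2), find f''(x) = -12*x^3*exp(x^2) + 2*x^2*exp(x^2)*cos(2*x) - 6*x^2*exp(x^2) - 4*x*exp(x^2)*sin(2*x) - 18*x*exp(x^2) - 12*x*cos(2*x) - exp(x^2)*cos(2*x) - 3*exp(x^2) - 12*sin(2*x) - 36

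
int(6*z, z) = 3*z^2 + C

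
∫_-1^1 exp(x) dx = E - exp(-1)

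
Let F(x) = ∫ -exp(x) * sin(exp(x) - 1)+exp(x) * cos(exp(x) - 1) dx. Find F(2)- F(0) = -1 + sqrt(2)*cos(-exp(2) + pi/4 + 1)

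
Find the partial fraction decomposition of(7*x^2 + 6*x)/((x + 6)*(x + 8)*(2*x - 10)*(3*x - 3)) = -100/(351*(x + 8)) + 18/(77*(x + 6)) - 13/(1512*(x - 1)) + 205/(3432*(x - 5))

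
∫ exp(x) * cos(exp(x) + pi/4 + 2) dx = sin(exp(x) + pi/4 + 2) + C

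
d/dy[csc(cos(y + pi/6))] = sin(y + pi/6)*cot(cos(y + pi/6))*csc(cos(y + pi/6))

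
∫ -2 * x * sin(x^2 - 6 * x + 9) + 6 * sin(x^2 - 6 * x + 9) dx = cos((x - 3)^2) + C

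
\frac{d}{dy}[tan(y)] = cos(y)^(-2)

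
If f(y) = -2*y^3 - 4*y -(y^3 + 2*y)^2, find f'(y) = -6*y^5 - 16*y^3 - 6*y^2 - 8*y - 4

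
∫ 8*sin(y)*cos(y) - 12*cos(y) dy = (2*sin(y) - 3)^2 + C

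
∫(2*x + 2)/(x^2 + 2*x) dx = log(x*(x + 2)) + C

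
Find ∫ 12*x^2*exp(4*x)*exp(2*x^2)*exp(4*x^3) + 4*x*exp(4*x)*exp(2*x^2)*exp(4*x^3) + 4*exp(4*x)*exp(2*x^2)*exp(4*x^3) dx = exp(2*x*(2*x^2 + x + 2)) + C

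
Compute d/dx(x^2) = 2*x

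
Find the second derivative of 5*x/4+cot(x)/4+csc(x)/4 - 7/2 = (-1 + 2*cos(x)/sin(x)^2 + 2/sin(x)^2)/(4*sin(x))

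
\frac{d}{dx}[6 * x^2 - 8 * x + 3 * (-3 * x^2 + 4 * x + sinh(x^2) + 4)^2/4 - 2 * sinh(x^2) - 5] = -9*x^3*cosh(x^2) + 27*x^3 + 12*x^2*cosh(x^2) - 54*x^2 - 9*x*sinh(x^2) + 3*x*sinh(2*x^2)/2 + 8*x*cosh(x^2) + 6*sinh(x^2) + 16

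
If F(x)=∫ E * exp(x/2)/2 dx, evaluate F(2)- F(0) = -E + exp(2)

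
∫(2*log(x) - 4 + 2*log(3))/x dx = (log(3*x) - 2)^2 + C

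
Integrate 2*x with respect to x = x^2 + C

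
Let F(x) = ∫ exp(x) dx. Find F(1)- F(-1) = E - exp(-1)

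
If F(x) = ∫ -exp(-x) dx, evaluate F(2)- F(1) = -exp(-1) + exp(-2)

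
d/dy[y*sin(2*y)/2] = y*cos(2*y) + sin(2*y)/2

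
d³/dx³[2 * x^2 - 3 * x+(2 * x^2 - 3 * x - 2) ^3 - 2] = 960*x^3 - 2160*x^2 + 720*x + 270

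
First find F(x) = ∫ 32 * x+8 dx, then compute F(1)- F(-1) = 16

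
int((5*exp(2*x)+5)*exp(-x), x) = 10*sinh(x) + C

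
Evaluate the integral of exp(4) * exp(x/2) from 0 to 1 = -2*exp(4) + 2*exp(9/2)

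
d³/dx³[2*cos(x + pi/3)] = 2*sin(x + pi/3)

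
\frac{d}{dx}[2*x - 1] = 2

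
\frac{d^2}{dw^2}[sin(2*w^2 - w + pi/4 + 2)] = -16*w^2*sin(2*w^2 - w + pi/4 + 2) + 8*w*sin(2*w^2 - w + pi/4 + 2) - sin(2*w^2 - w + pi/4 + 2) + 4*cos(2*w^2 - w + pi/4 + 2)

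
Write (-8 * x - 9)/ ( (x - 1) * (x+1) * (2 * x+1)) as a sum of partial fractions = 20/(3*(2*x + 1)) - 1/(2*(x + 1)) - 17/(6*(x - 1))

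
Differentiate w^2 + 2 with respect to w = 2*w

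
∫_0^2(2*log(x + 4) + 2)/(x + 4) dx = -(1 + log(4))^2 + (1 + log(6))^2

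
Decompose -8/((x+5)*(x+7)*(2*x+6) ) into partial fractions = -1/(2*(x + 7)) + 1/(x + 5) - 1/(2*(x + 3))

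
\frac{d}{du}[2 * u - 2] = 2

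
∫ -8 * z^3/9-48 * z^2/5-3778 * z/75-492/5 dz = -2*z^4/9 - 16*z^3/5 - 1889*z^2/75 - 492*z/5 + C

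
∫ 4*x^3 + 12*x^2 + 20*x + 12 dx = x^4 + 4*x^3 + 10*x^2 + 12*x + C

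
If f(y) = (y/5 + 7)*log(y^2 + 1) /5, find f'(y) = (y^2*log(y^2 + 1) + 2*y^2 + 70*y + log(y^2 + 1))/(25*y^2 + 25)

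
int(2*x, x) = x^2 + C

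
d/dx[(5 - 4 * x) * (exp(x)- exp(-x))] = (-4*x*exp(2*x) - 4*x + exp(2*x) + 9)*exp(-x)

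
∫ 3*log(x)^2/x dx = log(x)^3 + C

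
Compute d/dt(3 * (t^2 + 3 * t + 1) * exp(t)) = 3*t^2*exp(t) + 15*t*exp(t) + 12*exp(t)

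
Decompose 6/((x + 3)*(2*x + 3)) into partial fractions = 4/(2*x + 3) - 2/(x + 3)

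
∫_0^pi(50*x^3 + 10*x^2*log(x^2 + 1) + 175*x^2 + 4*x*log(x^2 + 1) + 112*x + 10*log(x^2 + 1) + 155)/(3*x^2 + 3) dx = -25/3 + 7*log(1 + pi^2) + 35*pi + (log(1 + pi^2) + 5 + 5*pi)^2/3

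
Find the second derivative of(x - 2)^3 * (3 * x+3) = 36*x^2 - 90*x + 36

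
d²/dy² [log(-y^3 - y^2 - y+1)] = (-3*y^4 - 4*y^3 - 2*y^2 - 8*y - 3)/(y^6 + 2*y^5 + 3*y^4 - y^2 - 2*y + 1)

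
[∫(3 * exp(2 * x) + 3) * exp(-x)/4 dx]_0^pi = -3*exp(-pi)/4 + 3*exp(pi)/4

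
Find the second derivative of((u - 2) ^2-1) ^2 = 12*u^2 - 48*u + 44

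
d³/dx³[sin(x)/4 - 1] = -cos(x)/4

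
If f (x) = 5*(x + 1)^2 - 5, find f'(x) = 10*x + 10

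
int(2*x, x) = x^2 + C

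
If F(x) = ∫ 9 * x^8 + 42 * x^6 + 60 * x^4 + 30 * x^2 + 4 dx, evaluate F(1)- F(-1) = 66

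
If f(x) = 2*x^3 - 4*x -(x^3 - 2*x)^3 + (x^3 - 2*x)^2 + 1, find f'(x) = -9*x^8 + 42*x^6 + 6*x^5 - 60*x^4 - 16*x^3 + 30*x^2 + 8*x - 4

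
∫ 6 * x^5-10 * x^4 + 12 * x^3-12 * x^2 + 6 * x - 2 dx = x^6 - 2*x^5 + 3*x^4 - 4*x^3 + 3*x^2 - 2*x + C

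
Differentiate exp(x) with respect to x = exp(x)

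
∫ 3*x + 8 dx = 3*x^2/2 + 8*x + C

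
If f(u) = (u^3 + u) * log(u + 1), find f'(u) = (3*u^3*log(u + 1) + u^3 + 3*u^2*log(u + 1) + u*log(u + 1) + u + log(u + 1))/(u + 1)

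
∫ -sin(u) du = cos(u) + C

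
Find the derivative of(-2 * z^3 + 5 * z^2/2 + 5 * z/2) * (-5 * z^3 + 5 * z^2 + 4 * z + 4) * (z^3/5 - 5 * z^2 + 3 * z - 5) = 18*z^8 - 436*z^7 + 9863*z^6/10 - 2238*z^5/5 + 100*z^4 - 58*z^3 - 375*z^2/2 - 140*z - 50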